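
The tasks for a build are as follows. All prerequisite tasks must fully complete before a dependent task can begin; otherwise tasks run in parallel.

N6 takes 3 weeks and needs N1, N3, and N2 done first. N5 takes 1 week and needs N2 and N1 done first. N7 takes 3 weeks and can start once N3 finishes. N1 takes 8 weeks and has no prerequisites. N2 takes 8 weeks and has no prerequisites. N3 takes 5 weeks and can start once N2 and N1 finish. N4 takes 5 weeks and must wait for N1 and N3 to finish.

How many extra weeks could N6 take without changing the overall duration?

2

Critical path: N1→N3→N4 = 8+5+5 = 18, so the finish is 18 weeks.
The longest chain containing N6 totals 16 weeks.
Slack of N6 = 15 − 13 = 2 weeks.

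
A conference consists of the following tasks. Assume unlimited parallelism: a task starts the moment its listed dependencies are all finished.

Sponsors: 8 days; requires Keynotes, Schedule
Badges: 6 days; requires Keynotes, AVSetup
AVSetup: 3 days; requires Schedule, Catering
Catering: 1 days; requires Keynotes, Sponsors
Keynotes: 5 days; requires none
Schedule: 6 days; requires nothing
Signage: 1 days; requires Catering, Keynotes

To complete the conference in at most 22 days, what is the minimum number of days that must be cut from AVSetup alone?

Current finish: 24 days; target: 22.
AVSetup is on every critical path, so each day cut from AVSetup cuts the finish by one (this holds down to a finish of 22).
Need 24 − 22 = 2 days off AVSetup → AVSetup becomes 1 day, finish becomes 22.

2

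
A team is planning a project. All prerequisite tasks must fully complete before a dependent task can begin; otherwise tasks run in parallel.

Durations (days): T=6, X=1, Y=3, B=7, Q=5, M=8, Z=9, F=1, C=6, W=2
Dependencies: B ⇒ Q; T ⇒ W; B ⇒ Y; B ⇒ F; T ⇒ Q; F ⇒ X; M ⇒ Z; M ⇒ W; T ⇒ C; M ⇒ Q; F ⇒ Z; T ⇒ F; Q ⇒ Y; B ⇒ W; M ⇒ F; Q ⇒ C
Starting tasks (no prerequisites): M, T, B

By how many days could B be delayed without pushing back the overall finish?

M→Q→C = 8+5+6 = 19 sets the makespan at 19 days.
Longest path through B: 18 days (earliest finish 7, latest finish 8).
So B can slip 8 − 7 = 1 day.

1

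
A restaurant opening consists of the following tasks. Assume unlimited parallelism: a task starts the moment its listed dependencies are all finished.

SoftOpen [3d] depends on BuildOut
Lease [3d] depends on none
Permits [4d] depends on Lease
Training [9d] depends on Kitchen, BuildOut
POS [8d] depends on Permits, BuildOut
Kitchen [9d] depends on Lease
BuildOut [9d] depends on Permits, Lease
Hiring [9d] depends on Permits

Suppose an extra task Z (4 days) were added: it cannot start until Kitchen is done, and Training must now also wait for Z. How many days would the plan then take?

25

Originally the plan takes 25 days.
With Z inserted, Training now waits for max(Kitchen, BuildOut, Z).
New critical path: Lease→Permits→BuildOut→Training = 3+4+9+9 = 25 ⇒ 25 days.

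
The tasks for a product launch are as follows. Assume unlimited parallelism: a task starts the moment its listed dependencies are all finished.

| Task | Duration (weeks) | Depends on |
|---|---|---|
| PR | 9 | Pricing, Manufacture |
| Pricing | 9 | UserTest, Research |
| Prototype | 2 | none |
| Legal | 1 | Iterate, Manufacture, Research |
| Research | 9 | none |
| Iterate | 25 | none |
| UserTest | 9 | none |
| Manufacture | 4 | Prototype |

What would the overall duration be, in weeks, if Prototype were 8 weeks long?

As given, the longest chain is Research→Pricing→PR = 9+9+9 = 27, so the finish is 27 weeks.
Prototype is off the critical path — its longest chain is 15 weeks, giving 12 of slack.
That remains the longest chain; total 27 weeks.

27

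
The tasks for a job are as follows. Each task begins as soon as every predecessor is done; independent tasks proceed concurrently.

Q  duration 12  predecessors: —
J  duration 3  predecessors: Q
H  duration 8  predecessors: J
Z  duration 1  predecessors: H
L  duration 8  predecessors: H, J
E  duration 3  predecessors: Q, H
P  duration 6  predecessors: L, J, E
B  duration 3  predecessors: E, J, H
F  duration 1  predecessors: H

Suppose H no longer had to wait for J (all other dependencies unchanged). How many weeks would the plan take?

29

Original critical path: Q→J→H→L→P = 12+3+8+8+6 = 37 ⇒ 37 weeks.
Without J→H, H's earliest start moves from 15 to 0.
After: Q→J→L→P = 12+3+8+6 = 29 → 29 weeks.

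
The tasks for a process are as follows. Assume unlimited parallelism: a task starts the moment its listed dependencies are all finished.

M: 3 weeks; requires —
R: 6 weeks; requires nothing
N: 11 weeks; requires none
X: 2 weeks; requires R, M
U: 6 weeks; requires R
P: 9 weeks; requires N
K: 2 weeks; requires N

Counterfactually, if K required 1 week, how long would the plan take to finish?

As given, the longest chain is N→P = 11+9 = 20, so the finish is 20 weeks.
The longest path through K is only 13 weeks, so K has float 7.
No other chain overtakes it, so the finish is 20 weeks.

20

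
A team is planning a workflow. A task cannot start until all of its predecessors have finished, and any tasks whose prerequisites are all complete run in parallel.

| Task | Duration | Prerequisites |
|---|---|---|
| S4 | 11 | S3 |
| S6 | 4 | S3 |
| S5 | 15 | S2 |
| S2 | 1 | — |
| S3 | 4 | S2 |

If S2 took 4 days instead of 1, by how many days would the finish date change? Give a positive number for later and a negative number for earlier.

3

As given, the longest chain is S2→S3→S4 = 1+4+11 = 16, so the finish is 16 days.
Since S2 is critical, the +3 change carries straight to that chain (now 19 days).
No other chain overtakes it, so the finish is 19 days.
Change in finish: 19 − 16 = +3 days.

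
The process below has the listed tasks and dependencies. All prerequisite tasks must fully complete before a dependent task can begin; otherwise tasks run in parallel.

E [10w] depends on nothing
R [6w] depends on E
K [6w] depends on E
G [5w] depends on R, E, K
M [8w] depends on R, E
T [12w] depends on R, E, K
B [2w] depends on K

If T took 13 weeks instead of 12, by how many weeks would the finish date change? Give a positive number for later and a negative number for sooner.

Baseline: E→R→T = 10+6+12 = 28 → 28 weeks.
T lies on that path, so at 13 weeks the path becomes 29 weeks.
The critical path is still E→R→T; finish is now 29 weeks.
Change in finish: 29 − 28 = +1 weeks.

1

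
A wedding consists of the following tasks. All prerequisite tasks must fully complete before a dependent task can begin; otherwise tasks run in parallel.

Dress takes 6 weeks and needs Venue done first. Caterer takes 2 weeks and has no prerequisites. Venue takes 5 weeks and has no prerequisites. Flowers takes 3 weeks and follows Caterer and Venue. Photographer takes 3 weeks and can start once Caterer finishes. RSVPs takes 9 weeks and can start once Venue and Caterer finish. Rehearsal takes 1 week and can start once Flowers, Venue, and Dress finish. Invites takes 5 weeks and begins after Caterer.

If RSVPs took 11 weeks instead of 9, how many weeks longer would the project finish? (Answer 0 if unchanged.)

2

Critical path before the change: Venue→RSVPs = 5+9 = 14 giving 14 weeks.
RSVPs is on the critical path; changing it to 11 makes that path 16 weeks.
That remains the longest chain; total 16 weeks.
Change in finish: 16 − 14 = +2 weeks.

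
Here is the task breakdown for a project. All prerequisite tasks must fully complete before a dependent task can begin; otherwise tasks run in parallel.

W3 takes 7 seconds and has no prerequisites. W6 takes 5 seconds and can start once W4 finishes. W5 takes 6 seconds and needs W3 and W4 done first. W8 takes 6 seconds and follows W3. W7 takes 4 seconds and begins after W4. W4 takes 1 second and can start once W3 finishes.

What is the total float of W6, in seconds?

1

Critical path: W3→W4→W5 = 7+1+6 = 14, so the finish is 14 seconds.
The longest chain containing W6 totals 13 seconds.
Slack of W6 = 9 − 8 = 1 second.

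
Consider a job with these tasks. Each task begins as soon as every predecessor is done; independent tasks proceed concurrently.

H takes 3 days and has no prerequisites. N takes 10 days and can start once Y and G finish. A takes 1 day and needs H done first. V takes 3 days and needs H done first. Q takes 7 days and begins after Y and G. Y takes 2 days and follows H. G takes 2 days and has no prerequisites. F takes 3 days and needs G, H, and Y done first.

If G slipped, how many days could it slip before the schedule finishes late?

3

The longest chain is H→Y→N = 3+2+10 = 15; overall finish 15 days.
G finishes as early as 2 and must finish by 5.
Slack of G = 3 − 0 = 3 days.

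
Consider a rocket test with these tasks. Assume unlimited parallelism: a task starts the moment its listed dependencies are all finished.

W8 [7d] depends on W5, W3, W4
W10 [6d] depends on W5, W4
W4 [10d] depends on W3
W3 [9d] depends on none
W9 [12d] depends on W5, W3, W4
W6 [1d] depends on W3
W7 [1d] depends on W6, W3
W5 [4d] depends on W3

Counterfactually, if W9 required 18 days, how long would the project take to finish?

Actual critical path: W3→W4→W9 = 9+10+12 = 31 ⇒ 31 days.
W9 is on the critical path; changing it to 18 makes that path 37 days.
That remains the longest chain; total 37 days.

37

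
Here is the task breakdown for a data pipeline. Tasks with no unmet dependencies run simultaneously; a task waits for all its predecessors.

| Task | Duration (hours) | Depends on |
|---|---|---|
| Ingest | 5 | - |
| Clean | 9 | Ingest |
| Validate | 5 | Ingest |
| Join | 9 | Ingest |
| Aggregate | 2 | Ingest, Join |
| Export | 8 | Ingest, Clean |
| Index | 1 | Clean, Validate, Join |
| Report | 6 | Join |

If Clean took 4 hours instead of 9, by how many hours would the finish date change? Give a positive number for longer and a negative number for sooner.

The binding path is Ingest→Clean→Export = 5+9+8 = 22; finish at 22 hours.
Clean lies on that path, so at 4 hours the path becomes 17 hours.
New critical path: Ingest→Join→Report = 5+9+6 = 20 ⇒ 20 hours.
Change in finish: 20 − 22 = -2 hours.

-2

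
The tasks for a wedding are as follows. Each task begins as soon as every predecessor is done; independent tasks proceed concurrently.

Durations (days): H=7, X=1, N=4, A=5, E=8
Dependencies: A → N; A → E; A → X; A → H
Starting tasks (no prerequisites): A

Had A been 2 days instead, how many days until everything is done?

As given, the longest chain is A→E = 5+8 = 13, so the finish is 13 days.
A lies on that path, so at 2 days the path becomes 10 days.
The critical path is still A→E; finish is now 10 days.

10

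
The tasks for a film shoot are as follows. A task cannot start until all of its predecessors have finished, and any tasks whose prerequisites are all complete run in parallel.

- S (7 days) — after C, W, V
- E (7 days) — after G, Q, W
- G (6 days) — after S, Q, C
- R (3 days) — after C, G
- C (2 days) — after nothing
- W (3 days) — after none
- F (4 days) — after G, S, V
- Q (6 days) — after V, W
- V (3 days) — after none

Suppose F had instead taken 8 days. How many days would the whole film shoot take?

As given, the longest chain is V→S→G→E = 3+7+6+7 = 23, so the finish is 23 days.
The longest path through F is only 20 days, so F has float 3.
The binding chain switches to V→S→G→F = 3+7+6+8 = 24; finish 24 days.

24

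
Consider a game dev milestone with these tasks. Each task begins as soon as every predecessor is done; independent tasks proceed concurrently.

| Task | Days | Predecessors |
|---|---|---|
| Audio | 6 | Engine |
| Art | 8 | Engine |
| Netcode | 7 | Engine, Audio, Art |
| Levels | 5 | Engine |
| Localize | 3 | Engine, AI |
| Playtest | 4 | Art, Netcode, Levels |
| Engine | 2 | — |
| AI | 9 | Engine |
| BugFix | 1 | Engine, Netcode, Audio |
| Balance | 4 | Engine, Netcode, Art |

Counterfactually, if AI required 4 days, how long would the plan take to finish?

As given, the longest chain is Engine→Art→Netcode→Balance = 2+8+7+4 = 21, so the finish is 21 days.
The longest path through AI is only 14 days, so AI has float 7.
The critical path is still Engine→Art→Netcode→Balance; finish is now 21 days.

21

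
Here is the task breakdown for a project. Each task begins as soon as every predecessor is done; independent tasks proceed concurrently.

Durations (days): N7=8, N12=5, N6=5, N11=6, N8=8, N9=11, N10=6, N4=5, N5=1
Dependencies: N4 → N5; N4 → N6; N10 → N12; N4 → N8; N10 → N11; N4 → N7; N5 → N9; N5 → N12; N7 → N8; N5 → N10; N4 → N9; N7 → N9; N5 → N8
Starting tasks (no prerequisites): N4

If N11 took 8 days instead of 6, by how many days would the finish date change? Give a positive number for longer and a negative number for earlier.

Actual critical path: N4→N7→N9 = 5+8+11 = 24 ⇒ 24 days.
N11 is off the critical path — its longest chain is 18 days, giving 6 of slack.
That remains the longest chain; total 24 days.
Change in finish: 24 − 24 = +0 days.

0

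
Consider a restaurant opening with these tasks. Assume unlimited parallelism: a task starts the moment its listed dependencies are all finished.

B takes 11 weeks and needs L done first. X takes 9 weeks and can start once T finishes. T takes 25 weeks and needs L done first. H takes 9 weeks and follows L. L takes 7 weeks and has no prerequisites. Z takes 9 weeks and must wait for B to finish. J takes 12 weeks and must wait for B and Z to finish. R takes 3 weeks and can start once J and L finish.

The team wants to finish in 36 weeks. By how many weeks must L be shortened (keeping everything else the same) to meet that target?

Current finish: 42 weeks; target: 36.
L is on every critical path, so each week cut from L cuts the finish by one (this holds down to a finish of 36).
Need 42 − 36 = 6 weeks off L → L becomes 1 week, finish becomes 36.

6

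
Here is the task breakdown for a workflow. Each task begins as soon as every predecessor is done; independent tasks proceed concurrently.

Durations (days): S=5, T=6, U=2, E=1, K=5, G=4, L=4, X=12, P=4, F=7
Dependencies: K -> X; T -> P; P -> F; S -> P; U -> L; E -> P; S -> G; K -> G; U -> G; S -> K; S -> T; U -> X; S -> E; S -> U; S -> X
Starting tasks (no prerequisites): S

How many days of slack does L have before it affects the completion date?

S→T→P→F = 5+6+4+7 = 22 sets the makespan at 22 days.
The longest chain containing L totals 11 days.
Float = 22 − 11 = 11.

11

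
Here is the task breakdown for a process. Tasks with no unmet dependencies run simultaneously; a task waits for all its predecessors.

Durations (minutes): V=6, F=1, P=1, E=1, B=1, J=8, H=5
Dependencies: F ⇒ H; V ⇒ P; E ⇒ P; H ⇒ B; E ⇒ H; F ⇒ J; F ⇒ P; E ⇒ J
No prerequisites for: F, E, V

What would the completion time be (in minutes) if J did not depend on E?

9

With the dependency in place, F→J = 1+8 = 9 sets the finish at 9 minutes.
Dropping E→J doesn't change J's earliest start (1); another predecessor still binds.
After: F→J = 1+8 = 9 → 9 minutes.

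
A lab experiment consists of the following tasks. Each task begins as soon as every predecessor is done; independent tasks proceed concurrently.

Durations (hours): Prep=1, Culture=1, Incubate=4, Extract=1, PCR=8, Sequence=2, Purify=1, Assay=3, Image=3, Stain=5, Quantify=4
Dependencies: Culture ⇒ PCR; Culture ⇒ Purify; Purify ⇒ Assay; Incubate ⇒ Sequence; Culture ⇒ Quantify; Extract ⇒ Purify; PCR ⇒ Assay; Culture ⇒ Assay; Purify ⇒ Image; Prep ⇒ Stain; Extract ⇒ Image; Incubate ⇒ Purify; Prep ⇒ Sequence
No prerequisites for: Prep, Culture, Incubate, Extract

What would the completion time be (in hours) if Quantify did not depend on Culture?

Before: longest chain Culture→PCR→Assay = 1+8+3 = 12, finish 12.
Without Culture→Quantify, Quantify's earliest start moves from 1 to 0.
After: Culture→PCR→Assay = 1+8+3 = 12 → 12 hours.

12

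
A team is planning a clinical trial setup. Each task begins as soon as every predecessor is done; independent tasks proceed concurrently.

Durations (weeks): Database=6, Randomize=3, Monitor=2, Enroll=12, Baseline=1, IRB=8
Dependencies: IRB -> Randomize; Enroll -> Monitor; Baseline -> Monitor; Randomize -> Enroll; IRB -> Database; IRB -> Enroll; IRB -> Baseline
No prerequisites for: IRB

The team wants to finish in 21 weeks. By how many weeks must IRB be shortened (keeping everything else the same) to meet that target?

Current finish: 25 weeks; target: 21.
IRB is on every critical path, so each week cut from IRB cuts the finish by one (this holds down to a finish of 18).
Need 25 − 21 = 4 weeks off IRB → IRB becomes 4 weeks, finish becomes 21.

4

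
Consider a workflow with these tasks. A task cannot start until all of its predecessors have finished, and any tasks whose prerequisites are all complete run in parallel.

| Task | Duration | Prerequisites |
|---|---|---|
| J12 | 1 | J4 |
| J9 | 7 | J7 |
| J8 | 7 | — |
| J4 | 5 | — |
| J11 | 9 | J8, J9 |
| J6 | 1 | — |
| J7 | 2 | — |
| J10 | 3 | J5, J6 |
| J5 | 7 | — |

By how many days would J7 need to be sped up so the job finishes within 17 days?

1

Current finish: 18 days; target: 17.
J7 is on every critical path, so each day cut from J7 cuts the finish by one (this holds down to a finish of 17).
Need 18 − 17 = 1 day off J7 → J7 becomes 1 day, finish becomes 17.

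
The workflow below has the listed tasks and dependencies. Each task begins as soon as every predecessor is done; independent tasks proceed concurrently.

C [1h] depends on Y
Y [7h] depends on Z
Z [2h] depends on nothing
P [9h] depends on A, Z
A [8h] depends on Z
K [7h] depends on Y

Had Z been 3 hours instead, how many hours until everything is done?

20

Baseline: Z→A→P = 2+8+9 = 19 → 19 hours.
Z lies on that path, so at 3 hours the path becomes 20 hours.
No other chain overtakes it, so the finish is 20 hours.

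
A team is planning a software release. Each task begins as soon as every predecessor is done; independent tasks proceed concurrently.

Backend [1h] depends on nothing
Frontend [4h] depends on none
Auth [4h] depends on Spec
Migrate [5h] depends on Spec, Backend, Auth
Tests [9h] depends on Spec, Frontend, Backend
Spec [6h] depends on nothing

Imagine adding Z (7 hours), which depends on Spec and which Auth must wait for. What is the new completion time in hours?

Originally the project takes 15 hours.
With Z inserted, Auth now waits for max(Spec, Z).
New critical path: Spec→Z→Auth→Migrate = 6+7+4+5 = 22 ⇒ 22 hours.

22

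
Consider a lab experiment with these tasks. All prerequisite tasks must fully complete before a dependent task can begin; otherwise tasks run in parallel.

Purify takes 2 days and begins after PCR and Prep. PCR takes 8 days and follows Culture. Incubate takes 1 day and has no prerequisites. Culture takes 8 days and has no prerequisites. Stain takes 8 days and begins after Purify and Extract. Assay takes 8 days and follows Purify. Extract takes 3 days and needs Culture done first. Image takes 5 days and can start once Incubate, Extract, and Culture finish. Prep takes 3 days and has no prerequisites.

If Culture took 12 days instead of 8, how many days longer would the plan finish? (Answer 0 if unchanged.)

As given, the longest chain is Culture→PCR→Purify→Assay = 8+8+2+8 = 26, so the finish is 26 days.
Culture lies on that path, so at 12 days the path becomes 30 days.
No other chain overtakes it, so the finish is 30 days.
Change in finish: 30 − 26 = +4 days.

4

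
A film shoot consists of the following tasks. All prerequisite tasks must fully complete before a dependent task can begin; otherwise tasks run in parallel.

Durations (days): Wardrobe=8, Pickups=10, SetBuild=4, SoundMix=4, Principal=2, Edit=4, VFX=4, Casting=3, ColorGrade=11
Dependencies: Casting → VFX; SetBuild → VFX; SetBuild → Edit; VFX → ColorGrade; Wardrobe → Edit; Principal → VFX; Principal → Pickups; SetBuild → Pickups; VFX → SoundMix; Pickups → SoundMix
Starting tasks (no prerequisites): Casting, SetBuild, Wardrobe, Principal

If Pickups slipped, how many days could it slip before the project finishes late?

1

Critical path: SetBuild→VFX→ColorGrade = 4+4+11 = 19, so the finish is 19 days.
The longest chain containing Pickups totals 18 days.
Slack of Pickups = 5 − 4 = 1 day.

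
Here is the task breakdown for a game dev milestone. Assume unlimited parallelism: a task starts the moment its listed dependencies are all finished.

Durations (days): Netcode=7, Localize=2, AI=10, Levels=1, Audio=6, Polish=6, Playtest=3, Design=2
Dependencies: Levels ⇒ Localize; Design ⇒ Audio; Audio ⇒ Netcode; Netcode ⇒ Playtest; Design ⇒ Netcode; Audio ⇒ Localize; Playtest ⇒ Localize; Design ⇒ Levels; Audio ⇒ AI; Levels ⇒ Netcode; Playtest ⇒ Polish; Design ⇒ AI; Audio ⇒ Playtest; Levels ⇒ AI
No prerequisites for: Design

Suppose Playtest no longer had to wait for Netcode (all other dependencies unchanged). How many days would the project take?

Original critical path: Design→Audio→Netcode→Playtest→Polish = 2+6+7+3+6 = 24 ⇒ 24 days.
Without Netcode→Playtest, Playtest's earliest start moves from 15 to 8.
The longest chain is now Design→Audio→AI = 2+6+10 = 18, so the project takes 18 days.

18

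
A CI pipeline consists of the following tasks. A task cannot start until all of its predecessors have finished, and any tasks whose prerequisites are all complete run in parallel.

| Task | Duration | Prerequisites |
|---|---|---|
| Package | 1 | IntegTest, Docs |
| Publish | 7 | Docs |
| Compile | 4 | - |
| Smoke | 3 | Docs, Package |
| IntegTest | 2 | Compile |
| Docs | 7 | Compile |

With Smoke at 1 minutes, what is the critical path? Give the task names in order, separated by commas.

Compile, Docs, Publish

Baseline: Compile→Docs→Publish = 4+7+7 = 18 → 18 minutes.
The longest path through Smoke is only 15 minutes, so Smoke has float 3.
The critical path is still Compile→Docs→Publish; finish is now 18 minutes.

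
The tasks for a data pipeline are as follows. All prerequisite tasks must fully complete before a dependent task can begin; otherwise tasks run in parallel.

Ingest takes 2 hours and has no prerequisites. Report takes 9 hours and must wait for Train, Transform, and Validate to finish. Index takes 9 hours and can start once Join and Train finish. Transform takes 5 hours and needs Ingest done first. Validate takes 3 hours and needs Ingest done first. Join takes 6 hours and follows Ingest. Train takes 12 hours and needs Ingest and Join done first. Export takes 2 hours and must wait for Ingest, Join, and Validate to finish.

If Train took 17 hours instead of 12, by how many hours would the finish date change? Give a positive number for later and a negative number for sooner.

5

Baseline: Ingest→Join→Train→Index = 2+6+12+9 = 29 → 29 hours.
Train is on the critical path; changing it to 17 makes that path 34 hours.
No other chain overtakes it, so the finish is 34 hours.
Change in finish: 34 − 29 = +5 hours.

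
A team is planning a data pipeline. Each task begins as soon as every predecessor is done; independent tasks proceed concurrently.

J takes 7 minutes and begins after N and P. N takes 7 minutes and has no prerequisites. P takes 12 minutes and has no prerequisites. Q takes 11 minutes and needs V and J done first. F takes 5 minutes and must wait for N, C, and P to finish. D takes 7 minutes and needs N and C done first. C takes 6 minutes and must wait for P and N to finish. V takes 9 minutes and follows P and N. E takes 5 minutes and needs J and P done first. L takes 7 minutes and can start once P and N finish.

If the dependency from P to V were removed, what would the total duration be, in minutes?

With the dependency in place, P→V→Q = 12+9+11 = 32 sets the finish at 32 minutes.
Without P→V, V's earliest start moves from 12 to 7.
The longest chain is now P→J→Q = 12+7+11 = 30, so the schedule takes 30 minutes.

30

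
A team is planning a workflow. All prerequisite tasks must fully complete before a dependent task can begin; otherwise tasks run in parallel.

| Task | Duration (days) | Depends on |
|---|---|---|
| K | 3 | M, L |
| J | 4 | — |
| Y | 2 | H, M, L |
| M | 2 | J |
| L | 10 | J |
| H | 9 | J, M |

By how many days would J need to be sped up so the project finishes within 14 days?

Current finish: 17 days; target: 14.
J is on every critical path, so each day cut from J cuts the finish by one (this holds down to a finish of 14).
Need 17 − 14 = 3 days off J → J becomes 1 day, finish becomes 14.

3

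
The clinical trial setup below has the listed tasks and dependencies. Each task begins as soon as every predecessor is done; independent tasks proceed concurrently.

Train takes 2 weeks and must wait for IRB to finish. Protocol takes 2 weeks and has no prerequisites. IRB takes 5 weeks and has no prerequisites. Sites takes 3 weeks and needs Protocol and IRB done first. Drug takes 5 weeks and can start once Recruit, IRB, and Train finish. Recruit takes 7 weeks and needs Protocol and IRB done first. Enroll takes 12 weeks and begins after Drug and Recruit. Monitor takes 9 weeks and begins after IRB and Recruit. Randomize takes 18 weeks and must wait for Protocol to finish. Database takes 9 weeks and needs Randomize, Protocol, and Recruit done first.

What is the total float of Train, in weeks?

5

Protocol→Randomize→Database = 2+18+9 = 29 sets the makespan at 29 weeks.
Train finishes as early as 7 and must finish by 12.
Float = 29 − 24 = 5.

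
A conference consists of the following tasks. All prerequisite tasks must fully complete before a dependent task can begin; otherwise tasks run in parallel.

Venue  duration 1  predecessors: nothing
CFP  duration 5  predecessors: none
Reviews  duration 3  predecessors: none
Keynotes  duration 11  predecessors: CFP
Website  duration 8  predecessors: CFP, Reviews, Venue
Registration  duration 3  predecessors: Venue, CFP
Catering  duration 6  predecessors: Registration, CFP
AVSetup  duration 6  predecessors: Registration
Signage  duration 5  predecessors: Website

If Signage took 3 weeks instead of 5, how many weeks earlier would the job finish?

As given, the longest chain is CFP→Website→Signage = 5+8+5 = 18, so the finish is 18 weeks.
Since Signage is critical, the -2 change carries straight to that chain (now 16 weeks).
The binding chain switches to CFP→Keynotes = 5+11 = 16; finish 16 weeks.
Change in finish: 16 − 18 = -2 weeks.

2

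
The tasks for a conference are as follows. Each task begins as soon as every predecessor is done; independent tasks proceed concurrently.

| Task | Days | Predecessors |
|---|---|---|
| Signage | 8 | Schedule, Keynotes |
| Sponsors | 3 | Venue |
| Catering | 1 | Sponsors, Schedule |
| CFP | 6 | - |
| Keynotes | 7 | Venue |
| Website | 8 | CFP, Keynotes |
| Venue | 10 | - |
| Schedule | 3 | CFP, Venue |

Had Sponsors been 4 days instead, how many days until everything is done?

The binding path is Venue→Keynotes→Website = 10+7+8 = 25; finish at 25 days.
The longest path through Sponsors is only 14 days, so Sponsors has float 11.
The critical path is still Venue→Keynotes→Website; finish is now 25 days.

25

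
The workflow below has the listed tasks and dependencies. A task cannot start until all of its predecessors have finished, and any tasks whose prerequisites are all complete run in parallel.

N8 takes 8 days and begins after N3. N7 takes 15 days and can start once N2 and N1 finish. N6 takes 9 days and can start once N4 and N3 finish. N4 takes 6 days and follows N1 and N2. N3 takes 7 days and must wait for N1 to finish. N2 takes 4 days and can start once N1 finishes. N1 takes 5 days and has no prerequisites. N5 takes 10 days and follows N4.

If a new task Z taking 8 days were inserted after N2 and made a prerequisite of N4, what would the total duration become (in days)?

Originally the job takes 25 days.
With Z inserted, N4 now waits for max(N1, N2, Z).
New critical path: N1→N2→Z→N4→N5 = 5+4+8+6+10 = 33 ⇒ 33 days.

33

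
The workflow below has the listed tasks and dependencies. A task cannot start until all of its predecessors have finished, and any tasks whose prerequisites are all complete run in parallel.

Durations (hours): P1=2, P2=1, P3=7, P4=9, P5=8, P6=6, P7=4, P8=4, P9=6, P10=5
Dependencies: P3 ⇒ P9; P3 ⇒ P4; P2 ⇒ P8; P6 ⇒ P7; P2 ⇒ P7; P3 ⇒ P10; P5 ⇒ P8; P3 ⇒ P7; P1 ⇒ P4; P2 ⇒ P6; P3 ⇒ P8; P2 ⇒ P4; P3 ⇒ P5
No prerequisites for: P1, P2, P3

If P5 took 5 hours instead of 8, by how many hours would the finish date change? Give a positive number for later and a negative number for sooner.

-3

Actual critical path: P3→P5→P8 = 7+8+4 = 19 ⇒ 19 hours.
P5 lies on that path, so at 5 hours the path becomes 16 hours.
The binding chain switches to P3→P4 = 7+9 = 16; finish 16 hours.
Change in finish: 16 − 19 = -3 hours.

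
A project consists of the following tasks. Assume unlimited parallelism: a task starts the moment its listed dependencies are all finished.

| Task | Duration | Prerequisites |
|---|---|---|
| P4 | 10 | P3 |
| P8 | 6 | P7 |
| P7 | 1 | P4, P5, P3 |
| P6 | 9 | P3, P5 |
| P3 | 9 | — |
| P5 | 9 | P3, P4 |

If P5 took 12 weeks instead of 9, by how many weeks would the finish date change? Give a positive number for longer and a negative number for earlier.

Baseline: P3→P4→P5→P6 = 9+10+9+9 = 37 → 37 weeks.
P5 lies on that path, so at 12 weeks the path becomes 40 weeks.
That remains the longest chain; total 40 weeks.
Change in finish: 40 − 37 = +3 weeks.

3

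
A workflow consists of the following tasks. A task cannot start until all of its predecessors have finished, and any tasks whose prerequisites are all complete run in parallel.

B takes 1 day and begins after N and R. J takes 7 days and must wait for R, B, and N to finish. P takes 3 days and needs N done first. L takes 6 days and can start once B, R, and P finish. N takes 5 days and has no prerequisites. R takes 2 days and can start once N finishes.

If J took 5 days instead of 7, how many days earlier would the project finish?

1

Baseline: N→R→B→J = 5+2+1+7 = 15 → 15 days.
J is on the critical path; changing it to 5 makes that path 13 days.
The binding chain switches to N→R→B→L = 5+2+1+6 = 14; finish 14 days.
Change in finish: 14 − 15 = -1 days.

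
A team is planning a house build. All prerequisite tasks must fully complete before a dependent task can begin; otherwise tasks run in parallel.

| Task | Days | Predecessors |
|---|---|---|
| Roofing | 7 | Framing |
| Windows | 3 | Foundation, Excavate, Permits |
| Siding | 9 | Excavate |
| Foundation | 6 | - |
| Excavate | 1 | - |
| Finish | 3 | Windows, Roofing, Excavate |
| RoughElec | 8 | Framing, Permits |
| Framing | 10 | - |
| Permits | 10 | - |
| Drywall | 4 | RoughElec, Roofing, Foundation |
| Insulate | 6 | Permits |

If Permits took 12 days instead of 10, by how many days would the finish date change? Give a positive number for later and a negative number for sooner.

2

The binding path is Permits→RoughElec→Drywall = 10+8+4 = 22; finish at 22 days.
Since Permits is critical, the +2 change carries straight to that chain (now 24 days).
The critical path is still Permits→RoughElec→Drywall; finish is now 24 days.
Change in finish: 24 − 22 = +2 days.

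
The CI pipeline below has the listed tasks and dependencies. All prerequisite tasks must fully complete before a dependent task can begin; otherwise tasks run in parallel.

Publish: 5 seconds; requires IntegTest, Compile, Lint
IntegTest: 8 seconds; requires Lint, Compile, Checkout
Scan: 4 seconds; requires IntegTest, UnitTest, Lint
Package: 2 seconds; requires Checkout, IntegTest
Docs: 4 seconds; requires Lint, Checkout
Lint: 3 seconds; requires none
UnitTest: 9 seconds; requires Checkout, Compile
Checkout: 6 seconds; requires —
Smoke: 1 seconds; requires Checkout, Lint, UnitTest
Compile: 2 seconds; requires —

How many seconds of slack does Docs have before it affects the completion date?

9

Checkout→UnitTest→Scan = 6+9+4 = 19 sets the makespan at 19 seconds.
Docs finishes as early as 10 and must finish by 19.
So Docs can slip 19 − 10 = 9 seconds.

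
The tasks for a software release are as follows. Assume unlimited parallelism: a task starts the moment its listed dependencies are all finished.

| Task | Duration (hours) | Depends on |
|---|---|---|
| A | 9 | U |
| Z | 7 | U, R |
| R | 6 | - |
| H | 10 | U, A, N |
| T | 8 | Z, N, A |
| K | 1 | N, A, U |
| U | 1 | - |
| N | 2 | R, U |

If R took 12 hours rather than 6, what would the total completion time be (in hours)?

Critical path before the change: R→Z→T = 6+7+8 = 21 giving 21 hours.
R is on the critical path; changing it to 12 makes that path 27 hours.
No other chain overtakes it, so the finish is 27 hours.

27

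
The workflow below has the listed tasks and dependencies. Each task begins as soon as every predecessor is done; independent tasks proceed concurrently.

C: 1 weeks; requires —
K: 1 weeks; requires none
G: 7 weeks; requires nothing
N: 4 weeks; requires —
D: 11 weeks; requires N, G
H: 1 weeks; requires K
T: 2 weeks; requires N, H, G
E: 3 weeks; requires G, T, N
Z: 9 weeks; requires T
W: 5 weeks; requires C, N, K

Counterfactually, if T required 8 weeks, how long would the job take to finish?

24

Baseline: G→T→Z = 7+2+9 = 18 → 18 weeks.
T is on the critical path; changing it to 8 makes that path 24 weeks.
That remains the longest chain; total 24 weeks.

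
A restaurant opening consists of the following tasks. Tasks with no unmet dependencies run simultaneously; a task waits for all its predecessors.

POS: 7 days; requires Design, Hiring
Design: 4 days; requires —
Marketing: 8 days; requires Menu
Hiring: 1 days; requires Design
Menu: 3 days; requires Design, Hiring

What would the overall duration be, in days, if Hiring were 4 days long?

19

Critical path before the change: Design→Hiring→Menu→Marketing = 4+1+3+8 = 16 giving 16 days.
Since Hiring is critical, the +3 change carries straight to that chain (now 19 days).
No other chain overtakes it, so the finish is 19 days.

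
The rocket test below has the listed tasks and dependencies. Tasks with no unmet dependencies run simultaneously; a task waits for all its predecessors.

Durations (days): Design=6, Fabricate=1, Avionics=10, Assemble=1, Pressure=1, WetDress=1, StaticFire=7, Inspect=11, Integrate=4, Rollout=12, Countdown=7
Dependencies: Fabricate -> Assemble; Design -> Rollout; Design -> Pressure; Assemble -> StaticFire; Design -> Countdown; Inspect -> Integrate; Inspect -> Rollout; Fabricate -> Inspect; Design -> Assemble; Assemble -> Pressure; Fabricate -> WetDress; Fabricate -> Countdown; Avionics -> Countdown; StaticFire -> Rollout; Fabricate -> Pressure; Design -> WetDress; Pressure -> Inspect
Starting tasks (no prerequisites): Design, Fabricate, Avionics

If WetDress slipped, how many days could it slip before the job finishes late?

24

Design→Assemble→Pressure→Inspect→Rollout = 6+1+1+11+12 = 31 sets the makespan at 31 days.
Longest path through WetDress: 7 days (earliest finish 7, latest finish 31).
So WetDress can slip 31 − 7 = 24 days.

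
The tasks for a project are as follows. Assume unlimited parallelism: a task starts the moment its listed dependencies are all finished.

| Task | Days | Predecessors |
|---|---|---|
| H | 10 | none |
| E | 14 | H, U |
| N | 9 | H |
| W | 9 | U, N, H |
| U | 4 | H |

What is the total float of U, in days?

Critical path: H→N→W = 10+9+9 = 28, so the finish is 28 days.
Longest path through U: 28 days (earliest finish 14, latest finish 14).
Slack of U = 10 − 10 = 0 days.

0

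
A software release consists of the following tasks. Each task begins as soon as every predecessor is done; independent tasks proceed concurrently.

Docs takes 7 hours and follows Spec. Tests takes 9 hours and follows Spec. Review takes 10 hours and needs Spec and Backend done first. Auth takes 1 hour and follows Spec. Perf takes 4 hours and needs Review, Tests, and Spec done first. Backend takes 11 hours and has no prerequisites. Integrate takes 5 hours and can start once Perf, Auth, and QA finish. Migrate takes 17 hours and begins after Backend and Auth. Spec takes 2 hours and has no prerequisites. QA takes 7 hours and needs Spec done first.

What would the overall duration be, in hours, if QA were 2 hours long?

30

As given, the longest chain is Backend→Review→Perf→Integrate = 11+10+4+5 = 30, so the finish is 30 hours.
QA is off the critical path — its longest chain is 14 hours, giving 16 of slack.
No other chain overtakes it, so the finish is 30 hours.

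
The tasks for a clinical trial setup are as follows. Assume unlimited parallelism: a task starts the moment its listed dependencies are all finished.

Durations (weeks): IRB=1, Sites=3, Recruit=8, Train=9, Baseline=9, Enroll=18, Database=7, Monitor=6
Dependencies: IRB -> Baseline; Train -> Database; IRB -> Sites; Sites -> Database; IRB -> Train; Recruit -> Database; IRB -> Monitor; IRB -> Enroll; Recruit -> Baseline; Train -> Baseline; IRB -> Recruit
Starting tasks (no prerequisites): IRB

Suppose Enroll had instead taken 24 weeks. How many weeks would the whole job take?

Actual critical path: IRB→Enroll = 1+18 = 19 ⇒ 19 weeks.
Enroll is on the critical path; changing it to 24 makes that path 25 weeks.
That remains the longest chain; total 25 weeks.

25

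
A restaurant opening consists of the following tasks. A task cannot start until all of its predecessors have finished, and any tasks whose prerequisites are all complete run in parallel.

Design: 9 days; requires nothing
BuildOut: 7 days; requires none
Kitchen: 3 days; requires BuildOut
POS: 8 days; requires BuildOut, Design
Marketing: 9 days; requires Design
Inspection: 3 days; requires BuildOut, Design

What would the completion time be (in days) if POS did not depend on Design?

18

With the dependency in place, Design→Marketing = 9+9 = 18 sets the finish at 18 days.
Without Design→POS, POS's earliest start moves from 9 to 7.
After: Design→Marketing = 9+9 = 18 → 18 days.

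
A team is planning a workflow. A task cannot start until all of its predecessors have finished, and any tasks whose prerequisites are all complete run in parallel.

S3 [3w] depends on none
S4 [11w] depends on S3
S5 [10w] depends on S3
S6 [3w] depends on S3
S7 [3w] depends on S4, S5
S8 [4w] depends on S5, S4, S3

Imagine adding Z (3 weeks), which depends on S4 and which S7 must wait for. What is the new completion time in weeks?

Originally the project takes 18 weeks.
With Z inserted, S7 now waits for max(S4, S5, Z).
New critical path: S3→S4→Z→S7 = 3+11+3+3 = 20 ⇒ 20 weeks.

20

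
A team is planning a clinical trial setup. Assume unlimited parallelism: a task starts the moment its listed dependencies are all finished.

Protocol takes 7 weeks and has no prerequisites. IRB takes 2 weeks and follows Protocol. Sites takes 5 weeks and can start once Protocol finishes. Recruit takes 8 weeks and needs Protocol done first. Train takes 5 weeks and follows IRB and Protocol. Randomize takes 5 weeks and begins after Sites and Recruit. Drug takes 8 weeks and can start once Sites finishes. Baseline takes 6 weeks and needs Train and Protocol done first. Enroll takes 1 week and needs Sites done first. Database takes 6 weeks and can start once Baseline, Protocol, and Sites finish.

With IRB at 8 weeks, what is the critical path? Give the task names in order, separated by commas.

Protocol, IRB, Train, Baseline, Database

Baseline: Protocol→IRB→Train→Baseline→Database = 7+2+5+6+6 = 26 → 26 weeks.
Since IRB is critical, the +6 change carries straight to that chain (now 32 weeks).
No other chain overtakes it, so the finish is 32 weeks.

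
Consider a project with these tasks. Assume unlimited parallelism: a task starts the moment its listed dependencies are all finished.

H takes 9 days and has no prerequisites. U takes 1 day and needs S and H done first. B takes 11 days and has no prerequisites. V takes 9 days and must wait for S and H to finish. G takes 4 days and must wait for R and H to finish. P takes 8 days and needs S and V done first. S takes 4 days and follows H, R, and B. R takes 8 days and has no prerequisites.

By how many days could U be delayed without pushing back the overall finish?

16

B→S→V→P = 11+4+9+8 = 32 sets the makespan at 32 days.
U finishes as early as 16 and must finish by 32.
Float = 32 − 16 = 16.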